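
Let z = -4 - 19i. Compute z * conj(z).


Step 1: conj(z) = -4 + 19i
Step 2: z * conj(z) = (-4)^2 + (-19)^2
Step 3: = 16 + 361 = 377

377


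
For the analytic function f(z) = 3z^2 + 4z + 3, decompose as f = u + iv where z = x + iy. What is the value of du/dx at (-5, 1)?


Step 1: f(z) = 3(x+iy)^2 + 4(x+iy) + 3
Step 2: u = 3(x^2 - y^2) + 4x + 3
Step 3: u_x = 6x + 4
Step 4: At (-5, 1): u_x = -30 + 4 = -26

-26


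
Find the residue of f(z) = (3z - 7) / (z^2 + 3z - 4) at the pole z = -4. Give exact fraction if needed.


Step 1: Q(z) = z^2 + 3z - 4 = (z + 4)(z - 1)
Step 2: Q'(z) = 2z + 3
Step 3: Q'(-4) = -5, P(-4) = -19
Step 4: Res = P(-4)/Q'(-4) = -19/(-5) = 19/5

19/5


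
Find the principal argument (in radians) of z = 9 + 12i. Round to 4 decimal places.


Step 1: z = 9 + 12i
Step 2: arg(z) = atan2(12, 9)
Step 3: arg(z) = 0.9273

0.9273


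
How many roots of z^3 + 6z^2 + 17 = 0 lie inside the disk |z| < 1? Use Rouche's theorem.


Step 1: On |z| = 1 the three terms have sizes |z^3| = 1^3 = 1, |6z^2| = 6*1^2 = 6, |17| = 17
Step 2: The dominant term is g(z) = 17; let h(z) = z^3 + 6z^2 so f = g + h
Step 3: On |z| = 1: |g| = 17 and |h| <= 1 + 6 = 7
Step 4: Since 17 > 7, |h| < |g| on |z| = 1, so by Rouche f has the same number of zeros as g inside |z| < 1
Step 5: g(z) = 17 is a nonzero constant with no zeros inside |z| < 1. Answer = 0

0


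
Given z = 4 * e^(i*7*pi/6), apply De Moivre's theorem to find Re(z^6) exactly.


Step 1: By De Moivre's theorem, z^6 = 4^6 * e^(i*6*7*pi/6) = 4096 * (cos(7*pi) + i*sin(7*pi))
Step 2: |z|^6 = 4^6 = 4096
Step 3: Reduce the angle mod 2*pi: 7*pi - 6*pi = pi
Step 4: cos(pi) = -1
Step 5: Re(z^6) = 4096 * (-1) = -4096

-4096


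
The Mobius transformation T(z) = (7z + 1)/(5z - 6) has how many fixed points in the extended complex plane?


Step 1: Fixed points satisfy T(z) = z
Step 2: 5z^2 - 13z - 1 = 0
Step 3: Discriminant = (-13)^2 - 4*5*(-1) = 189
Step 4: Number of fixed points = 2

2


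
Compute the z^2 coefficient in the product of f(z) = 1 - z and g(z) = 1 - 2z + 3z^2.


Step 1: z^2 term in f*g comes from: (1)*(3z^2) + (-z)*(-2z) + (0)*(1)
Step 2: = 3 + 2 + 0
Step 3: = 5

5


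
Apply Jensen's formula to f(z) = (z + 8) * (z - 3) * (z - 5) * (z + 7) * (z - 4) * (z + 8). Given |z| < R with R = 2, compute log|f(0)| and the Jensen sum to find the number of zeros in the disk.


Jensen's formula: (1/2pi)*integral log|f(Re^it)|dt = log|f(0)| + sum_{|a_k|<R} log(R/|a_k|)
Step 1: f(0) = 8 * (-3) * (-5) * 7 * (-4) * 8 = -26880
Step 2: log|f(0)| = log|-8| + log|3| + log|5| + log|-7| + log|4| + log|-8| = 10.1991
Step 3: Zeros inside |z| < 2: none
Step 4: Jensen sum = (empty sum) = 0
Step 5: n(R) = number of terms in the Jensen sum = count of zeros inside |z| < 2 = 0

0


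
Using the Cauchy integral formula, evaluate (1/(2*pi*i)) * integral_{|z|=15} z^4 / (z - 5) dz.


Step 1: f(z) = z^4, a = 5 is inside |z| = 15
Step 2: By Cauchy integral formula: (1/(2pi*i)) * integral = f(a)
Step 3: f(5) = 5^4 = 625

625


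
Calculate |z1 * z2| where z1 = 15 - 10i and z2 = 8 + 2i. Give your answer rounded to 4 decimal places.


Step 1: |z1| = sqrt(15^2 + (-10)^2) = sqrt(325)
Step 2: |z2| = sqrt(8^2 + 2^2) = sqrt(68)
Step 3: |z1*z2| = |z1|*|z2| = sqrt(325) * sqrt(68) = sqrt(325 * 68) = sqrt(22100)
Step 4: = 148.6607

148.6607


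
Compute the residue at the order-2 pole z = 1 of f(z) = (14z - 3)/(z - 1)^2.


Step 1: Pole of order 2 at z = 1
Step 2: Res = lim d/dz [(z - 1)^2 * f(z)] as z -> 1
Step 3: (z - 1)^2 * f(z) = 14z - 3
Step 4: d/dz[14z - 3] = 14

14


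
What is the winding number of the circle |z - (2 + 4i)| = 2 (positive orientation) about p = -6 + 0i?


Step 1: Center c = (2, 4), radius = 2
Step 2: |p - c|^2 = (-8)^2 + (-4)^2 = 80
Step 3: r^2 = 4
Step 4: |p-c| > r so winding number = 0

0


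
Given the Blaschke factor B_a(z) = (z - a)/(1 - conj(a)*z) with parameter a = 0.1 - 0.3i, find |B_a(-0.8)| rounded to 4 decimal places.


Step 1: Numerator z0 - a = -0.8 - (0.1 - 0.3i) = -0.9 + 0.3i
Step 2: Denominator 1 - conj(a)*z0 = 1 - (0.1 + 0.3i)*(-0.8) = 1.08 + 0.24i
Step 3: |z0 - a|^2 = (-0.9)^2 + 0.3^2 = 0.9; |1 - conj(a)*z0|^2 = 1.08^2 + 0.24^2 = 1.224
Step 4: |B_a(-0.8)| = sqrt(0.9 / 1.224) = sqrt(0.735294)
Step 5: = 0.8575

0.8575


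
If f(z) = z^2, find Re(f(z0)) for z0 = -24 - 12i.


Step 1: z0 = -24 - 12i
Step 2: z0^2 = (-24)^2 - (-12)^2 + 576i
Step 3: real part = 576 - 144 = 432

432


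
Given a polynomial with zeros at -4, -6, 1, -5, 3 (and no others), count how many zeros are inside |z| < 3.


Step 1: Check each root:
  z = -4: |-4| = 4 >= 3
  z = -6: |-6| = 6 >= 3
  z = 1: |1| = 1 < 3
  z = -5: |-5| = 5 >= 3
  z = 3: |3| = 3 >= 3
Step 2: Count = 1

1


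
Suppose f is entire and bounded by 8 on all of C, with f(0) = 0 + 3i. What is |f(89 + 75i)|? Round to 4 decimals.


Step 1: By Liouville's theorem, a bounded entire function is constant.
Step 2: f(z) = f(0) = 0 + 3i for all z.
Step 3: |f(w)| = |0 + 3i| = sqrt(0 + 9)
Step 4: = 3.0

3.0


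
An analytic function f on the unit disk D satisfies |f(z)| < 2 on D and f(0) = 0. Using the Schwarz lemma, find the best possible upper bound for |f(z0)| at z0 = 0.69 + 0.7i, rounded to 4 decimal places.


Step 1: g = f/2 maps D -> D with g(0) = 0, so by the Schwarz lemma |g(z)| <= |z|, i.e. |f(z)| <= 2|z|; this is sharp (f(z) = 2z).
Step 2: |z0|^2 = 0.69^2 + 0.7^2 = 0.9661
Step 3: |z0| = sqrt(0.9661) = 0.982904
Step 4: Best bound = 2 * |z0| = 2 * 0.982904 = 1.9658

1.9658


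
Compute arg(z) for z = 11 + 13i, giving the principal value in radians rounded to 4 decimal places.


Step 1: z = 11 + 13i
Step 2: arg(z) = atan2(13, 11)
Step 3: arg(z) = 0.8685

0.8685


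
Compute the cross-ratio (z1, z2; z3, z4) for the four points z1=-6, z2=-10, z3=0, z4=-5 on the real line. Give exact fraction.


Step 1: (z1-z3)(z2-z4) = (-6) * (-5) = 30
Step 2: (z1-z4)(z2-z3) = (-1) * (-10) = 10
Step 3: Cross-ratio = 30/10 = 3

3


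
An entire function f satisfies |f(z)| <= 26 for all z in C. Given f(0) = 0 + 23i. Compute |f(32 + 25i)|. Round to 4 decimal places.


Step 1: By Liouville's theorem, a bounded entire function is constant.
Step 2: f(z) = f(0) = 0 + 23i for all z.
Step 3: |f(w)| = |0 + 23i| = sqrt(0 + 529)
Step 4: = 23.0

23.0


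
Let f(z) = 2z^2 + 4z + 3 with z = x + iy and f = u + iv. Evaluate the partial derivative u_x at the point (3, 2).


Step 1: f(z) = 2(x+iy)^2 + 4(x+iy) + 3
Step 2: u = 2(x^2 - y^2) + 4x + 3
Step 3: u_x = 4x + 4
Step 4: At (3, 2): u_x = 12 + 4 = 16

16


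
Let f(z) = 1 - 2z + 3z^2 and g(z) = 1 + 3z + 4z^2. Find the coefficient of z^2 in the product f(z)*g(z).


Step 1: z^2 term in f*g comes from: (1)*(4z^2) + (-2z)*(3z) + (3z^2)*(1)
Step 2: = 4 - 6 + 3
Step 3: = 1

1


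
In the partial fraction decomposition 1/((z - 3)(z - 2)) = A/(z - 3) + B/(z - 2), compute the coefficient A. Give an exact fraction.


Step 1: Multiply both sides by (z - 3) and set z = 3
Step 2: A = 1 / (3 - 2)
Step 3: A = 1 / 1
Step 4: A = 1

1


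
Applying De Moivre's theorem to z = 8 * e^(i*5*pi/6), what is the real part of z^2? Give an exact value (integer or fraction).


Step 1: By De Moivre's theorem, z^2 = 8^2 * e^(i*2*5*pi/6) = 64 * (cos(5*pi/3) + i*sin(5*pi/3))
Step 2: |z|^2 = 8^2 = 64
Step 3: The angle 5*pi/3 already lies in [0, 2*pi)
Step 4: cos(5*pi/3) = 1/2
Step 5: Re(z^2) = 64 * 1/2 = 32

32


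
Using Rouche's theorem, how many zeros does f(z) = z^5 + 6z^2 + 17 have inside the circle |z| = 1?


Step 1: On |z| = 1 the three terms have sizes |z^5| = 1^5 = 1, |6z^2| = 6*1^2 = 6, |17| = 17
Step 2: The dominant term is g(z) = 17; let h(z) = z^5 + 6z^2 so f = g + h
Step 3: On |z| = 1: |g| = 17 and |h| <= 1 + 6 = 7
Step 4: Since 17 > 7, |h| < |g| on |z| = 1, so by Rouche f has the same number of zeros as g inside |z| < 1
Step 5: g(z) = 17 is a nonzero constant with no zeros inside |z| < 1. Answer = 0

0


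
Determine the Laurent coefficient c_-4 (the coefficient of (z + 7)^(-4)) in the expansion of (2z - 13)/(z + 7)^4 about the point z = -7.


Step 1: Write the numerator in powers of (z + 7): 2z - 13 = 2(z + 7) + (2*(-7) - 13) = 2(z + 7) - 27
Step 2: Divide by (z + 7)^4: f(z) = -27(z + 7)^(-4) + 2(z + 7)^(-3)
Step 3: This finite sum is the Laurent series of f about z = -7.
Step 4: Coefficient of (z + 7)^(-4) = 2*(-7) - 13 = -27

-27


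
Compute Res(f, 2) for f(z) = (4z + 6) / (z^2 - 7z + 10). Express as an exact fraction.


Step 1: Q(z) = z^2 - 7z + 10 = (z - 2)(z - 5)
Step 2: Q'(z) = 2z - 7
Step 3: Q'(2) = -3, P(2) = 14
Step 4: Res = P(2)/Q'(2) = 14/(-3) = -14/3

-14/3


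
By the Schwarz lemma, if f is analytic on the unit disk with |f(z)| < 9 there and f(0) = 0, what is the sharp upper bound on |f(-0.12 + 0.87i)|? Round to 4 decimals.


Step 1: g = f/9 maps D -> D with g(0) = 0, so by the Schwarz lemma |g(z)| <= |z|, i.e. |f(z)| <= 9|z|; this is sharp (f(z) = 9z).
Step 2: |z0|^2 = (-0.12)^2 + 0.87^2 = 0.7713
Step 3: |z0| = sqrt(0.7713) = 0.878237
Step 4: Best bound = 9 * |z0| = 9 * 0.878237 = 7.9041

7.9041


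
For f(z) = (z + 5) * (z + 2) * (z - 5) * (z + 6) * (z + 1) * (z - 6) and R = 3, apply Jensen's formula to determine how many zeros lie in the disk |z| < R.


Jensen's formula: (1/2pi)*integral log|f(Re^it)|dt = log|f(0)| + sum_{|a_k|<R} log(R/|a_k|)
Step 1: f(0) = 5 * 2 * (-5) * 6 * 1 * (-6) = 1800
Step 2: log|f(0)| = log|-5| + log|-2| + log|5| + log|-6| + log|-1| + log|6| = 7.4955
Step 3: Zeros inside |z| < 3: -2, -1
Step 4: Jensen sum = log(3/2) + log(3/1) = 1.5041
Step 5: n(R) = number of terms in the Jensen sum = count of zeros inside |z| < 3 = 2

2


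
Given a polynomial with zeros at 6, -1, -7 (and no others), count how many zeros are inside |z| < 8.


Step 1: Check each root:
  z = 6: |6| = 6 < 8
  z = -1: |-1| = 1 < 8
  z = -7: |-7| = 7 < 8
Step 2: Count = 3

3


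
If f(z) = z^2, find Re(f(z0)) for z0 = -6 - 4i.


Step 1: z0 = -6 - 4i
Step 2: z0^2 = (-6)^2 - (-4)^2 + 48i
Step 3: real part = 36 - 16 = 20

20


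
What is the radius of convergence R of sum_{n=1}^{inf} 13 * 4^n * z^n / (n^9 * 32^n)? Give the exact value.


Step 1: General term a_n = 13 * 4^n / (n^9 * 32^n)
Step 2: By the root test, |a_n|^(1/n) = 13^(1/n) * 4 / (n^(9/n) * 32) -> 4/32 as n -> infinity (since 13^(1/n) -> 1 and n^(9/n) -> 1)
Step 3: R = 1/lim|a_n|^(1/n) = 32/4 = 8

8


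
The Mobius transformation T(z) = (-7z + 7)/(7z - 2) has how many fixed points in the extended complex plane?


Step 1: Fixed points satisfy T(z) = z
Step 2: 7z^2 + 5z - 7 = 0
Step 3: Discriminant = 5^2 - 4*7*(-7) = 221
Step 4: Number of fixed points = 2

2


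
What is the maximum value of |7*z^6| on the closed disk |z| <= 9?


Step 1: On |z| = 9, |f(z)| = 7 * |z|^6 = 7 * 9^6
Step 2: By maximum modulus principle, maximum is on boundary.
Step 3: Maximum = 7 * 531441 = 3720087

3720087


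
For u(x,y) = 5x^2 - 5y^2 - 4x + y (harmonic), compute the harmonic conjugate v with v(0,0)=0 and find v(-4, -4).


Step 1: v_x = -u_y = 10y - 1
Step 2: v_y = u_x = 10x - 4
Step 3: v = 10xy - x - 4y + C
Step 4: v(0,0) = 0 => C = 0
Step 5: v(-4, -4) = 180

180


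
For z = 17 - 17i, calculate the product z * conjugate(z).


Step 1: conj(z) = 17 + 17i
Step 2: z * conj(z) = 17^2 + (-17)^2
Step 3: = 289 + 289 = 578

578


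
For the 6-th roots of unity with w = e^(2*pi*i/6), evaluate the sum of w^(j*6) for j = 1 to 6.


Step 1: The sum sum_{j=1}^{n} w^(k*j) equals n if n | k, else 0.
Step 2: Here n = 6, k = 6
Step 3: Does n divide k? 6 | 6 -> True
Step 4: Sum = 6

6


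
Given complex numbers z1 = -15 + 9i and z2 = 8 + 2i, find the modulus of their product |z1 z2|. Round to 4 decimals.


Step 1: |z1| = sqrt((-15)^2 + 9^2) = sqrt(306)
Step 2: |z2| = sqrt(8^2 + 2^2) = sqrt(68)
Step 3: |z1*z2| = |z1|*|z2| = sqrt(306) * sqrt(68) = sqrt(306 * 68) = sqrt(20808)
Step 4: = 144.2498

144.2498


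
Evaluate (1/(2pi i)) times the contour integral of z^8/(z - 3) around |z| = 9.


Step 1: f(z) = z^8, a = 3 is inside |z| = 9
Step 2: By Cauchy integral formula: (1/(2pi*i)) * integral = f(a)
Step 3: f(3) = 3^8 = 6561

6561


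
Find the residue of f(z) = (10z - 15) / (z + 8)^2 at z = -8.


Step 1: Pole of order 2 at z = -8
Step 2: Res = lim d/dz [(z + 8)^2 * f(z)] as z -> -8
Step 3: (z + 8)^2 * f(z) = 10z - 15
Step 4: d/dz[10z - 15] = 10

10


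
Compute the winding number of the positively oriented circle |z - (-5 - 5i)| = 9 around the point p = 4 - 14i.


Step 1: Center c = (-5, -5), radius = 9
Step 2: |p - c|^2 = 9^2 + (-9)^2 = 162
Step 3: r^2 = 81
Step 4: |p-c| > r so winding number = 0

0


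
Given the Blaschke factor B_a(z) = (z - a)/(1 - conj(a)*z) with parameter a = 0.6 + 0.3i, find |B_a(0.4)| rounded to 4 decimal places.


Step 1: Numerator z0 - a = 0.4 - (0.6 + 0.3i) = -0.2 - 0.3i
Step 2: Denominator 1 - conj(a)*z0 = 1 - (0.6 - 0.3i)*0.4 = 0.76 + 0.12i
Step 3: |z0 - a|^2 = (-0.2)^2 + (-0.3)^2 = 0.13; |1 - conj(a)*z0|^2 = 0.76^2 + 0.12^2 = 0.592
Step 4: |B_a(0.4)| = sqrt(0.13 / 0.592) = sqrt(0.219595)
Step 5: = 0.4686

0.4686


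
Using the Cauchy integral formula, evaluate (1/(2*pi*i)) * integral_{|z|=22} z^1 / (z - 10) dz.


Step 1: f(z) = z^1, a = 10 is inside |z| = 22
Step 2: By Cauchy integral formula: (1/(2pi*i)) * integral = f(a)
Step 3: f(10) = 10^1 = 10

10


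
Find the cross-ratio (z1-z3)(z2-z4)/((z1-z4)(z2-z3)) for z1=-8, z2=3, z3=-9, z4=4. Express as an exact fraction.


Step 1: (z1-z3)(z2-z4) = 1 * (-1) = -1
Step 2: (z1-z4)(z2-z3) = (-12) * 12 = -144
Step 3: Cross-ratio = 1/144 = 1/144

1/144


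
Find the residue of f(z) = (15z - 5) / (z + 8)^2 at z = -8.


Step 1: Pole of order 2 at z = -8
Step 2: Res = lim d/dz [(z + 8)^2 * f(z)] as z -> -8
Step 3: (z + 8)^2 * f(z) = 15z - 5
Step 4: d/dz[15z - 5] = 15

15


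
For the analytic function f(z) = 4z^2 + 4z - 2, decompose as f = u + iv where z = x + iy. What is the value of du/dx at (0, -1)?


Step 1: f(z) = 4(x+iy)^2 + 4(x+iy) - 2
Step 2: u = 4(x^2 - y^2) + 4x - 2
Step 3: u_x = 8x + 4
Step 4: At (0, -1): u_x = 0 + 4 = 4

4


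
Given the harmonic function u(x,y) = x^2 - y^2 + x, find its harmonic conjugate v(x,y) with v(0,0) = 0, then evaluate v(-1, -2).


Step 1: v_x = -u_y = 2y + 0
Step 2: v_y = u_x = 2x + 1
Step 3: v = 2xy + y + C
Step 4: v(0,0) = 0 => C = 0
Step 5: v(-1, -2) = 2

2


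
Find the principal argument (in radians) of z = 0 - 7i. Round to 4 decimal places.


Step 1: z = 0 - 7i
Step 2: arg(z) = atan2(-7, 0)
Step 3: arg(z) = -1.5708

-1.5708


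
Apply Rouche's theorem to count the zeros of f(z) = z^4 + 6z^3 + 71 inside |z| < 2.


Step 1: On |z| = 2 the three terms have sizes |z^4| = 2^4 = 16, |6z^3| = 6*2^3 = 48, |71| = 71
Step 2: The dominant term is g(z) = 71; let h(z) = z^4 + 6z^3 so f = g + h
Step 3: On |z| = 2: |g| = 71 and |h| <= 16 + 48 = 64
Step 4: Since 71 > 64, |h| < |g| on |z| = 2, so by Rouche f has the same number of zeros as g inside |z| < 2
Step 5: g(z) = 71 is a nonzero constant with no zeros inside |z| < 2. Answer = 0

0


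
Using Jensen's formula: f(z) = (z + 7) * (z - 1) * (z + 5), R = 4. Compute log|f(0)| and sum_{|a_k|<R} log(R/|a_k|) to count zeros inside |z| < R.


Jensen's formula: (1/2pi)*integral log|f(Re^it)|dt = log|f(0)| + sum_{|a_k|<R} log(R/|a_k|)
Step 1: f(0) = 7 * (-1) * 5 = -35
Step 2: log|f(0)| = log|-7| + log|1| + log|-5| = 3.5553
Step 3: Zeros inside |z| < 4: 1
Step 4: Jensen sum = log(4/1) = 1.3863
Step 5: n(R) = number of terms in the Jensen sum = count of zeros inside |z| < 4 = 1

1


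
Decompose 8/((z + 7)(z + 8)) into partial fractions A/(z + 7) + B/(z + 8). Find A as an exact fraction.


Step 1: Multiply both sides by (z + 7) and set z = -7
Step 2: A = 8 / (-7 + 8)
Step 3: A = 8 / 1
Step 4: A = 8

8


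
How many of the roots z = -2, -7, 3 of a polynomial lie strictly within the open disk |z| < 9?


Step 1: Check each root:
  z = -2: |-2| = 2 < 9
  z = -7: |-7| = 7 < 9
  z = 3: |3| = 3 < 9
Step 2: Count = 3

3


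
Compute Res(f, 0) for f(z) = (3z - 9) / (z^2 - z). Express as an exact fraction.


Step 1: Q(z) = z^2 - z = (z)(z - 1)
Step 2: Q'(z) = 2z - 1
Step 3: Q'(0) = -1, P(0) = -9
Step 4: Res = P(0)/Q'(0) = -9/(-1) = 9

9


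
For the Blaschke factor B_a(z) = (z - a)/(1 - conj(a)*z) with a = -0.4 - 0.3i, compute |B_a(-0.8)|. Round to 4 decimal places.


Step 1: Numerator z0 - a = -0.8 - (-0.4 - 0.3i) = -0.4 + 0.3i
Step 2: Denominator 1 - conj(a)*z0 = 1 - (-0.4 + 0.3i)*(-0.8) = 0.68 + 0.24i
Step 3: |z0 - a|^2 = (-0.4)^2 + 0.3^2 = 0.25; |1 - conj(a)*z0|^2 = 0.68^2 + 0.24^2 = 0.52
Step 4: |B_a(-0.8)| = sqrt(0.25 / 0.52) = sqrt(0.480769)
Step 5: = 0.6934

0.6934


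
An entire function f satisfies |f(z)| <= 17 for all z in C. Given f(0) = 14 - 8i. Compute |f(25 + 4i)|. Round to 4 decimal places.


Step 1: By Liouville's theorem, a bounded entire function is constant.
Step 2: f(z) = f(0) = 14 - 8i for all z.
Step 3: |f(w)| = |14 - 8i| = sqrt(196 + 64)
Step 4: = 16.1245

16.1245


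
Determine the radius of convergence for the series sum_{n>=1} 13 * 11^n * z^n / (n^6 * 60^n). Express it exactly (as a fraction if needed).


Step 1: General term a_n = 13 * 11^n / (n^6 * 60^n)
Step 2: By the root test, |a_n|^(1/n) = 13^(1/n) * 11 / (n^(6/n) * 60) -> 11/60 as n -> infinity (since 13^(1/n) -> 1 and n^(6/n) -> 1)
Step 3: R = 1/lim|a_n|^(1/n) = 60/11

60/11


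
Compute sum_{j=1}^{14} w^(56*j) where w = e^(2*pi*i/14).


Step 1: The sum sum_{j=1}^{n} w^(k*j) equals n if n | k, else 0.
Step 2: Here n = 14, k = 56
Step 3: Does n divide k? 14 | 56 -> True
Step 4: Sum = 14

14


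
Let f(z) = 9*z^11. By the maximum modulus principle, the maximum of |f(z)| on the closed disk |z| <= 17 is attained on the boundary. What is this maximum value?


Step 1: On |z| = 17, |f(z)| = 9 * |z|^11 = 9 * 17^11
Step 2: By maximum modulus principle, maximum is on boundary.
Step 3: Maximum = 9 * 34271896307633 = 308447066768697

308447066768697


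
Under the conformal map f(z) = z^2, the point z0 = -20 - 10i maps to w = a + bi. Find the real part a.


Step 1: z0 = -20 - 10i
Step 2: z0^2 = (-20)^2 - (-10)^2 + 400i
Step 3: real part = 400 - 100 = 300

300


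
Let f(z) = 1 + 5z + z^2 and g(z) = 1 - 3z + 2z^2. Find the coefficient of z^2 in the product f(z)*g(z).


Step 1: z^2 term in f*g comes from: (1)*(2z^2) + (5z)*(-3z) + (z^2)*(1)
Step 2: = 2 - 15 + 1
Step 3: = -12

-12


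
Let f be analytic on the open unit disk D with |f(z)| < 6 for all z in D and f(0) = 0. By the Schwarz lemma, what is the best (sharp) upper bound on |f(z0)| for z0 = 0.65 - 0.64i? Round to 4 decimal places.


Step 1: g = f/6 maps D -> D with g(0) = 0, so by the Schwarz lemma |g(z)| <= |z|, i.e. |f(z)| <= 6|z|; this is sharp (f(z) = 6z).
Step 2: |z0|^2 = 0.65^2 + (-0.64)^2 = 0.8321
Step 3: |z0| = sqrt(0.8321) = 0.912195
Step 4: Best bound = 6 * |z0| = 6 * 0.912195 = 5.4732

5.4732


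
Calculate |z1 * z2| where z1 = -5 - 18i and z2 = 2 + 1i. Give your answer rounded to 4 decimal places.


Step 1: |z1| = sqrt((-5)^2 + (-18)^2) = sqrt(349)
Step 2: |z2| = sqrt(2^2 + 1^2) = sqrt(5)
Step 3: |z1*z2| = |z1|*|z2| = sqrt(349) * sqrt(5) = sqrt(349 * 5) = sqrt(1745)
Step 4: = 41.7732

41.7732


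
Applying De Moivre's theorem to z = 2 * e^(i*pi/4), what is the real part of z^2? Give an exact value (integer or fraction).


Step 1: By De Moivre's theorem, z^2 = 2^2 * e^(i*2*pi/4) = 4 * (cos(pi/2) + i*sin(pi/2))
Step 2: |z|^2 = 2^2 = 4
Step 3: The angle pi/2 already lies in [0, 2*pi)
Step 4: cos(pi/2) = 0
Step 5: Re(z^2) = 4 * 0 = 0

0


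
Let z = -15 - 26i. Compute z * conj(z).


Step 1: conj(z) = -15 + 26i
Step 2: z * conj(z) = (-15)^2 + (-26)^2
Step 3: = 225 + 676 = 901

901


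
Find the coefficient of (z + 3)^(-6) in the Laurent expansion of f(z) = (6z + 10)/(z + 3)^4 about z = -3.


Step 1: Write the numerator in powers of (z + 3): 6z + 10 = 6(z + 3) + (6*(-3) + 10) = 6(z + 3) - 8
Step 2: Divide by (z + 3)^4: f(z) = -8(z + 3)^(-4) + 6(z + 3)^(-3)
Step 3: This finite sum is the Laurent series of f about z = -3.
Step 4: Only the powers -4 and -3 appear, so the coefficient of (z + 3)^(-6) = 0

0


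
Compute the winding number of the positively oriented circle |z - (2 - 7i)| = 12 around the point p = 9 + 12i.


Step 1: Center c = (2, -7), radius = 12
Step 2: |p - c|^2 = 7^2 + 19^2 = 410
Step 3: r^2 = 144
Step 4: |p-c| > r so winding number = 0

0


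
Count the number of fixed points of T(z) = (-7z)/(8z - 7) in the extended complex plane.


Step 1: Fixed points satisfy T(z) = z
Step 2: 8z^2 = 0
Step 3: Discriminant = 0^2 - 4*8*0 = 0
Step 4: Number of fixed points = 1

1


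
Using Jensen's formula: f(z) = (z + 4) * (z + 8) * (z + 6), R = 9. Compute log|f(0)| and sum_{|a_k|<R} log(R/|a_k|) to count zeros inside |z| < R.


Jensen's formula: (1/2pi)*integral log|f(Re^it)|dt = log|f(0)| + sum_{|a_k|<R} log(R/|a_k|)
Step 1: f(0) = 4 * 8 * 6 = 192
Step 2: log|f(0)| = log|-4| + log|-8| + log|-6| = 5.2575
Step 3: Zeros inside |z| < 9: -4, -8, -6
Step 4: Jensen sum = log(9/4) + log(9/8) + log(9/6) = 1.3342
Step 5: n(R) = number of terms in the Jensen sum = count of zeros inside |z| < 9 = 3

3


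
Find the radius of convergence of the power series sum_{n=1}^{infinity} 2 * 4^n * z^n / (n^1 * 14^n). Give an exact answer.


Step 1: General term a_n = 2 * 4^n / (n^1 * 14^n)
Step 2: By the root test, |a_n|^(1/n) = 2^(1/n) * 4 / (n^(1/n) * 14) -> 4/14 as n -> infinity (since 2^(1/n) -> 1 and n^(1/n) -> 1)
Step 3: R = 1/lim|a_n|^(1/n) = 14/4 = 7/2

7/2


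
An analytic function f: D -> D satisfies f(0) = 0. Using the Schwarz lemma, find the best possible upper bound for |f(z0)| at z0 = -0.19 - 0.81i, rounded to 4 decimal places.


Step 1: Schwarz lemma: if f: D -> D is analytic with f(0) = 0, then |f(z)| <= |z| for all z in D, and this is sharp (f(z) = z).
Step 2: |z0|^2 = (-0.19)^2 + (-0.81)^2 = 0.6922
Step 3: |z0| = sqrt(0.6922) = 0.831986
Step 4: Best bound = |z0| = 0.832

0.832


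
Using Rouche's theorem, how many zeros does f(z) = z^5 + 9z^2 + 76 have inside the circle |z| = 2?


Step 1: On |z| = 2 the three terms have sizes |z^5| = 2^5 = 32, |9z^2| = 9*2^2 = 36, |76| = 76
Step 2: The dominant term is g(z) = 76; let h(z) = z^5 + 9z^2 so f = g + h
Step 3: On |z| = 2: |g| = 76 and |h| <= 32 + 36 = 68
Step 4: Since 76 > 68, |h| < |g| on |z| = 2, so by Rouche f has the same number of zeros as g inside |z| < 2
Step 5: g(z) = 76 is a nonzero constant with no zeros inside |z| < 2. Answer = 0

0


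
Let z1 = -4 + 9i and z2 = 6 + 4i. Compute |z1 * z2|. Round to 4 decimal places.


Step 1: |z1| = sqrt((-4)^2 + 9^2) = sqrt(97)
Step 2: |z2| = sqrt(6^2 + 4^2) = sqrt(52)
Step 3: |z1*z2| = |z1|*|z2| = sqrt(97) * sqrt(52) = sqrt(97 * 52) = sqrt(5044)
Step 4: = 71.0211

71.0211


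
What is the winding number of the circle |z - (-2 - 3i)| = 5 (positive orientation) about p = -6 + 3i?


Step 1: Center c = (-2, -3), radius = 5
Step 2: |p - c|^2 = (-4)^2 + 6^2 = 52
Step 3: r^2 = 25
Step 4: |p-c| > r so winding number = 0

0


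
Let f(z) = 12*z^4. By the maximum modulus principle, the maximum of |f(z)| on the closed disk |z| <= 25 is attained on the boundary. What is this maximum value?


Step 1: On |z| = 25, |f(z)| = 12 * |z|^4 = 12 * 25^4
Step 2: By maximum modulus principle, maximum is on boundary.
Step 3: Maximum = 12 * 390625 = 4687500

4687500


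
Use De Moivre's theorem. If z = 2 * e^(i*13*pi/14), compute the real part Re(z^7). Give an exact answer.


Step 1: By De Moivre's theorem, z^7 = 2^7 * e^(i*7*13*pi/14) = 128 * (cos(13*pi/2) + i*sin(13*pi/2))
Step 2: |z|^7 = 2^7 = 128
Step 3: Reduce the angle mod 2*pi: 13*pi/2 - 6*pi = pi/2
Step 4: cos(pi/2) = 0
Step 5: Re(z^7) = 128 * 0 = 0

0


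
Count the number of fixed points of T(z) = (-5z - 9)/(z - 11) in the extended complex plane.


Step 1: Fixed points satisfy T(z) = z
Step 2: z^2 - 6z + 9 = 0
Step 3: Discriminant = (-6)^2 - 4*1*9 = 0
Step 4: Number of fixed points = 1

1


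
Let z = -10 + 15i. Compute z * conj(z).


Step 1: conj(z) = -10 - 15i
Step 2: z * conj(z) = (-10)^2 + 15^2
Step 3: = 100 + 225 = 325

325


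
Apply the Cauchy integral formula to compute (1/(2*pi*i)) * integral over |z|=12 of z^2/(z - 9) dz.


Step 1: f(z) = z^2, a = 9 is inside |z| = 12
Step 2: By Cauchy integral formula: (1/(2pi*i)) * integral = f(a)
Step 3: f(9) = 9^2 = 81

81


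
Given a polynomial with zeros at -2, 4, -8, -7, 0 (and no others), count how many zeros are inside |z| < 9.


Step 1: Check each root:
  z = -2: |-2| = 2 < 9
  z = 4: |4| = 4 < 9
  z = -8: |-8| = 8 < 9
  z = -7: |-7| = 7 < 9
  z = 0: |0| = 0 < 9
Step 2: Count = 5

5


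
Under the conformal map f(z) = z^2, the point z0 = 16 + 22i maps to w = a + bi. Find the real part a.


Step 1: z0 = 16 + 22i
Step 2: z0^2 = 16^2 - 22^2 + 704i
Step 3: real part = 256 - 484 = -228

-228


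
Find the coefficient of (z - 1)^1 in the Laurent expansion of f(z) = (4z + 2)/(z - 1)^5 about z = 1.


Step 1: Write the numerator in powers of (z - 1): 4z + 2 = 4(z - 1) + (4*1 + 2) = 4(z - 1) + 6
Step 2: Divide by (z - 1)^5: f(z) = 6(z - 1)^(-5) + 4(z - 1)^(-4)
Step 3: This finite sum is the Laurent series of f about z = 1.
Step 4: Only the powers -5 and -4 appear, so the coefficient of (z - 1)^1 = 0

0


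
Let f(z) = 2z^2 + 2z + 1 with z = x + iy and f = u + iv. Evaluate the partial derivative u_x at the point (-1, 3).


Step 1: f(z) = 2(x+iy)^2 + 2(x+iy) + 1
Step 2: u = 2(x^2 - y^2) + 2x + 1
Step 3: u_x = 4x + 2
Step 4: At (-1, 3): u_x = -4 + 2 = -2

-2


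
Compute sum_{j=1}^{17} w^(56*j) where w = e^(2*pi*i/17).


Step 1: The sum sum_{j=1}^{n} w^(k*j) equals n if n | k, else 0.
Step 2: Here n = 17, k = 56
Step 3: Does n divide k? 17 | 56 -> False
Step 4: Sum = 0

0


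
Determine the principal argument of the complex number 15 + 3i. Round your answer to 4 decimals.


Step 1: z = 15 + 3i
Step 2: arg(z) = atan2(3, 15)
Step 3: arg(z) = 0.1974

0.1974


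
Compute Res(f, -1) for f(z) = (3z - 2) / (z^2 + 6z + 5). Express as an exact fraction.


Step 1: Q(z) = z^2 + 6z + 5 = (z + 1)(z + 5)
Step 2: Q'(z) = 2z + 6
Step 3: Q'(-1) = 4, P(-1) = -5
Step 4: Res = P(-1)/Q'(-1) = -5/4 = -5/4

-5/4


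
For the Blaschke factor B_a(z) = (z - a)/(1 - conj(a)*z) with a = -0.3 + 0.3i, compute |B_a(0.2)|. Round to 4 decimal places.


Step 1: Numerator z0 - a = 0.2 - (-0.3 + 0.3i) = 0.5 - 0.3i
Step 2: Denominator 1 - conj(a)*z0 = 1 - (-0.3 - 0.3i)*0.2 = 1.06 + 0.06i
Step 3: |z0 - a|^2 = 0.5^2 + (-0.3)^2 = 0.34; |1 - conj(a)*z0|^2 = 1.06^2 + 0.06^2 = 1.1272
Step 4: |B_a(0.2)| = sqrt(0.34 / 1.1272) = sqrt(0.301632)
Step 5: = 0.5492

0.5492


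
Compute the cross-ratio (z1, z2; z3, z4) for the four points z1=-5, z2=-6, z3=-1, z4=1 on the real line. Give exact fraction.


Step 1: (z1-z3)(z2-z4) = (-4) * (-7) = 28
Step 2: (z1-z4)(z2-z3) = (-6) * (-5) = 30
Step 3: Cross-ratio = 28/30 = 14/15

14/15


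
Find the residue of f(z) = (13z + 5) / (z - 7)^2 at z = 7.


Step 1: Pole of order 2 at z = 7
Step 2: Res = lim d/dz [(z - 7)^2 * f(z)] as z -> 7
Step 3: (z - 7)^2 * f(z) = 13z + 5
Step 4: d/dz[13z + 5] = 13

13


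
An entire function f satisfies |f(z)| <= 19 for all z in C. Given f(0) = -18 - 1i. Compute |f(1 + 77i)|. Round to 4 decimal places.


Step 1: By Liouville's theorem, a bounded entire function is constant.
Step 2: f(z) = f(0) = -18 - 1i for all z.
Step 3: |f(w)| = |-18 - 1i| = sqrt(324 + 1)
Step 4: = 18.0278

18.0278


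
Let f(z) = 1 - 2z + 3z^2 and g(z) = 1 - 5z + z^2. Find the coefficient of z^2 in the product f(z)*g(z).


Step 1: z^2 term in f*g comes from: (1)*(z^2) + (-2z)*(-5z) + (3z^2)*(1)
Step 2: = 1 + 10 + 3
Step 3: = 14

14


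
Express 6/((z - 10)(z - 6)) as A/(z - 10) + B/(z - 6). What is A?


Step 1: Multiply both sides by (z - 10) and set z = 10
Step 2: A = 6 / (10 - 6)
Step 3: A = 6 / 4
Step 4: A = 3/2

3/2


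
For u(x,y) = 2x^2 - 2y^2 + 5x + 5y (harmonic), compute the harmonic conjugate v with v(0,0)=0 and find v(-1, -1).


Step 1: v_x = -u_y = 4y - 5
Step 2: v_y = u_x = 4x + 5
Step 3: v = 4xy - 5x + 5y + C
Step 4: v(0,0) = 0 => C = 0
Step 5: v(-1, -1) = 4

4


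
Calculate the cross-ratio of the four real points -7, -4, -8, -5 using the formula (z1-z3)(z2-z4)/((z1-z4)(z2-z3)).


Step 1: (z1-z3)(z2-z4) = 1 * 1 = 1
Step 2: (z1-z4)(z2-z3) = (-2) * 4 = -8
Step 3: Cross-ratio = -1/8 = -1/8

-1/8


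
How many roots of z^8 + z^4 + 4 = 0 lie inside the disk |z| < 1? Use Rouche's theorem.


Step 1: On |z| = 1 the three terms have sizes |z^8| = 1^8 = 1, |z^4| = 1^4 = 1, |4| = 4
Step 2: The dominant term is g(z) = 4; let h(z) = z^8 + z^4 so f = g + h
Step 3: On |z| = 1: |g| = 4 and |h| <= 1 + 1 = 2
Step 4: Since 4 > 2, |h| < |g| on |z| = 1, so by Rouche f has the same number of zeros as g inside |z| < 1
Step 5: g(z) = 4 is a nonzero constant with no zeros inside |z| < 1. Answer = 0

0


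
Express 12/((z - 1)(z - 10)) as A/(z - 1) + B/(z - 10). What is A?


Step 1: Multiply both sides by (z - 1) and set z = 1
Step 2: A = 12 / (1 - 10)
Step 3: A = 12 / (-9)
Step 4: A = -4/3

-4/3


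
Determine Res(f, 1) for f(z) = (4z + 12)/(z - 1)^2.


Step 1: Pole of order 2 at z = 1
Step 2: Res = lim d/dz [(z - 1)^2 * f(z)] as z -> 1
Step 3: (z - 1)^2 * f(z) = 4z + 12
Step 4: d/dz[4z + 12] = 4

4


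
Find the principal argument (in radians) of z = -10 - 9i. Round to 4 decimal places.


Step 1: z = -10 - 9i
Step 2: arg(z) = atan2(-9, -10)
Step 3: arg(z) = -2.4088

-2.4088


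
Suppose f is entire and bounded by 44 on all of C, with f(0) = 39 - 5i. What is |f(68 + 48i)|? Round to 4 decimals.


Step 1: By Liouville's theorem, a bounded entire function is constant.
Step 2: f(z) = f(0) = 39 - 5i for all z.
Step 3: |f(w)| = |39 - 5i| = sqrt(1521 + 25)
Step 4: = 39.3192

39.3192


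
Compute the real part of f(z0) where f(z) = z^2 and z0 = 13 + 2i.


Step 1: z0 = 13 + 2i
Step 2: z0^2 = 13^2 - 2^2 + 52i
Step 3: real part = 169 - 4 = 165

165


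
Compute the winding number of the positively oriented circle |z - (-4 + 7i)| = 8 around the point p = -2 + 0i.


Step 1: Center c = (-4, 7), radius = 8
Step 2: |p - c|^2 = 2^2 + (-7)^2 = 53
Step 3: r^2 = 64
Step 4: |p-c| < r so winding number = 1

1


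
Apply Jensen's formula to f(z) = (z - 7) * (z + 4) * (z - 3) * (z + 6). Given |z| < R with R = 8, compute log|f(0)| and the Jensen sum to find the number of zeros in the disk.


Jensen's formula: (1/2pi)*integral log|f(Re^it)|dt = log|f(0)| + sum_{|a_k|<R} log(R/|a_k|)
Step 1: f(0) = (-7) * 4 * (-3) * 6 = 504
Step 2: log|f(0)| = log|7| + log|-4| + log|3| + log|-6| = 6.2226
Step 3: Zeros inside |z| < 8: 7, -4, 3, -6
Step 4: Jensen sum = log(8/7) + log(8/4) + log(8/3) + log(8/6) = 2.0952
Step 5: n(R) = number of terms in the Jensen sum = count of zeros inside |z| < 8 = 4

4


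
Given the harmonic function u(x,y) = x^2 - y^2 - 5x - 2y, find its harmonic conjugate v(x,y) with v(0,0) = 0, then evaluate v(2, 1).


Step 1: v_x = -u_y = 2y + 2
Step 2: v_y = u_x = 2x - 5
Step 3: v = 2xy + 2x - 5y + C
Step 4: v(0,0) = 0 => C = 0
Step 5: v(2, 1) = 3

3


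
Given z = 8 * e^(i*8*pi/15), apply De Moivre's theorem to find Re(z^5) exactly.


Step 1: By De Moivre's theorem, z^5 = 8^5 * e^(i*5*8*pi/15) = 32768 * (cos(8*pi/3) + i*sin(8*pi/3))
Step 2: |z|^5 = 8^5 = 32768
Step 3: Reduce the angle mod 2*pi: 8*pi/3 - 2*pi = 2*pi/3
Step 4: cos(2*pi/3) = -1/2
Step 5: Re(z^5) = 32768 * (-1/2) = -16384

-16384


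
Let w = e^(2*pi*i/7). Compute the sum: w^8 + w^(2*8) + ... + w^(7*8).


Step 1: The sum sum_{j=1}^{n} w^(k*j) equals n if n | k, else 0.
Step 2: Here n = 7, k = 8
Step 3: Does n divide k? 7 | 8 -> False
Step 4: Sum = 0

0


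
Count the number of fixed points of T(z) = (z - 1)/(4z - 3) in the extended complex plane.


Step 1: Fixed points satisfy T(z) = z
Step 2: 4z^2 - 4z + 1 = 0
Step 3: Discriminant = (-4)^2 - 4*4*1 = 0
Step 4: Number of fixed points = 1

1


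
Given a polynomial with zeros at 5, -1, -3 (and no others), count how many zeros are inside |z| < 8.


Step 1: Check each root:
  z = 5: |5| = 5 < 8
  z = -1: |-1| = 1 < 8
  z = -3: |-3| = 3 < 8
Step 2: Count = 3

3


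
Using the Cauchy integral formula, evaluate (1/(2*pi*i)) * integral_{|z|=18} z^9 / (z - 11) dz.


Step 1: f(z) = z^9, a = 11 is inside |z| = 18
Step 2: By Cauchy integral formula: (1/(2pi*i)) * integral = f(a)
Step 3: f(11) = 11^9 = 2357947691

2357947691


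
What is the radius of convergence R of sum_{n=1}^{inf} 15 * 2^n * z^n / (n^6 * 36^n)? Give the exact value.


Step 1: General term a_n = 15 * 2^n / (n^6 * 36^n)
Step 2: By the root test, |a_n|^(1/n) = 15^(1/n) * 2 / (n^(6/n) * 36) -> 2/36 as n -> infinity (since 15^(1/n) -> 1 and n^(6/n) -> 1)
Step 3: R = 1/lim|a_n|^(1/n) = 36/2 = 18

18


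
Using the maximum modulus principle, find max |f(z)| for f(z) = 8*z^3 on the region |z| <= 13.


Step 1: On |z| = 13, |f(z)| = 8 * |z|^3 = 8 * 13^3
Step 2: By maximum modulus principle, maximum is on boundary.
Step 3: Maximum = 8 * 2197 = 17576

17576


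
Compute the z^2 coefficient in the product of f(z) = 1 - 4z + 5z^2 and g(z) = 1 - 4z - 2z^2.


Step 1: z^2 term in f*g comes from: (1)*(-2z^2) + (-4z)*(-4z) + (5z^2)*(1)
Step 2: = -2 + 16 + 5
Step 3: = 19

19


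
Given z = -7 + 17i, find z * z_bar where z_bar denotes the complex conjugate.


Step 1: conj(z) = -7 - 17i
Step 2: z * conj(z) = (-7)^2 + 17^2
Step 3: = 49 + 289 = 338

338


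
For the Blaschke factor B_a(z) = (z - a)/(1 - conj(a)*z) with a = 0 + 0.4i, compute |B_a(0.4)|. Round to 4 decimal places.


Step 1: Numerator z0 - a = 0.4 - (0 + 0.4i) = 0.4 - 0.4i
Step 2: Denominator 1 - conj(a)*z0 = 1 - (0 - 0.4i)*0.4 = 1 + 0.16i
Step 3: |z0 - a|^2 = 0.4^2 + (-0.4)^2 = 0.32; |1 - conj(a)*z0|^2 = 1^2 + 0.16^2 = 1.0256
Step 4: |B_a(0.4)| = sqrt(0.32 / 1.0256) = sqrt(0.312012)
Step 5: = 0.5586

0.5586


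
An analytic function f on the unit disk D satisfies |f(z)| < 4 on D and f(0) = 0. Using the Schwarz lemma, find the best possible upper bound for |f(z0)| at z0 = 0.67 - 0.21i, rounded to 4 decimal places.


Step 1: g = f/4 maps D -> D with g(0) = 0, so by the Schwarz lemma |g(z)| <= |z|, i.e. |f(z)| <= 4|z|; this is sharp (f(z) = 4z).
Step 2: |z0|^2 = 0.67^2 + (-0.21)^2 = 0.493
Step 3: |z0| = sqrt(0.493) = 0.70214
Step 4: Best bound = 4 * |z0| = 4 * 0.70214 = 2.8086

2.8086


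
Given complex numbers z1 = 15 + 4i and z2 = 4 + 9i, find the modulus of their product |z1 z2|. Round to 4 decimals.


Step 1: |z1| = sqrt(15^2 + 4^2) = sqrt(241)
Step 2: |z2| = sqrt(4^2 + 9^2) = sqrt(97)
Step 3: |z1*z2| = |z1|*|z2| = sqrt(241) * sqrt(97) = sqrt(241 * 97) = sqrt(23377)
Step 4: = 152.8954

152.8954


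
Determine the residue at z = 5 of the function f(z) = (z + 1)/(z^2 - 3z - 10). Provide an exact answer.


Step 1: Q(z) = z^2 - 3z - 10 = (z - 5)(z + 2)
Step 2: Q'(z) = 2z - 3
Step 3: Q'(5) = 7, P(5) = 6
Step 4: Res = P(5)/Q'(5) = 6/7 = 6/7

6/7


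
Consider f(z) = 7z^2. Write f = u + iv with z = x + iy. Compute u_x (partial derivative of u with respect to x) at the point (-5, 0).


Step 1: f(z) = 7(x+iy)^2 + 0
Step 2: u = 7(x^2 - y^2) + 0
Step 3: u_x = 14x + 0
Step 4: At (-5, 0): u_x = -70 + 0 = -70

-70


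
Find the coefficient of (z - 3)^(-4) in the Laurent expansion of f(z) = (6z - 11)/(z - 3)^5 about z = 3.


Step 1: Write the numerator in powers of (z - 3): 6z - 11 = 6(z - 3) + (6*3 - 11) = 6(z - 3) + 7
Step 2: Divide by (z - 3)^5: f(z) = 7(z - 3)^(-5) + 6(z - 3)^(-4)
Step 3: This finite sum is the Laurent series of f about z = 3.
Step 4: Coefficient of (z - 3)^(-4) = coefficient of (z - 3) in the re-centred numerator = 6

6


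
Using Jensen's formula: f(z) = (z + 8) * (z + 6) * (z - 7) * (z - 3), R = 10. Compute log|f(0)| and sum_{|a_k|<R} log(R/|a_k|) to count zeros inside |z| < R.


Jensen's formula: (1/2pi)*integral log|f(Re^it)|dt = log|f(0)| + sum_{|a_k|<R} log(R/|a_k|)
Step 1: f(0) = 8 * 6 * (-7) * (-3) = 1008
Step 2: log|f(0)| = log|-8| + log|-6| + log|7| + log|3| = 6.9157
Step 3: Zeros inside |z| < 10: -8, -6, 7, 3
Step 4: Jensen sum = log(10/8) + log(10/6) + log(10/7) + log(10/3) = 2.2946
Step 5: n(R) = number of terms in the Jensen sum = count of zeros inside |z| < 10 = 4

4


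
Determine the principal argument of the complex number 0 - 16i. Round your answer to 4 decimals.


Step 1: z = 0 - 16i
Step 2: arg(z) = atan2(-16, 0)
Step 3: arg(z) = -1.5708

-1.5708


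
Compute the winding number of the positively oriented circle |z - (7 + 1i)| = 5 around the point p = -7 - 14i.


Step 1: Center c = (7, 1), radius = 5
Step 2: |p - c|^2 = (-14)^2 + (-15)^2 = 421
Step 3: r^2 = 25
Step 4: |p-c| > r so winding number = 0

0


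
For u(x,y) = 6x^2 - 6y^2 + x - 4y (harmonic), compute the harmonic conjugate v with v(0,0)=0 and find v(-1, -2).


Step 1: v_x = -u_y = 12y + 4
Step 2: v_y = u_x = 12x + 1
Step 3: v = 12xy + 4x + y + C
Step 4: v(0,0) = 0 => C = 0
Step 5: v(-1, -2) = 18

18


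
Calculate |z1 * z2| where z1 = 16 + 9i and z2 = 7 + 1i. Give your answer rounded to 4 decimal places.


Step 1: |z1| = sqrt(16^2 + 9^2) = sqrt(337)
Step 2: |z2| = sqrt(7^2 + 1^2) = sqrt(50)
Step 3: |z1*z2| = |z1|*|z2| = sqrt(337) * sqrt(50) = sqrt(337 * 50) = sqrt(16850)
Step 4: = 129.8075

129.8075


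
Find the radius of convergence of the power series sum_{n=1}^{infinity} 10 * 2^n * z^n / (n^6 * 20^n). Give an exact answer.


Step 1: General term a_n = 10 * 2^n / (n^6 * 20^n)
Step 2: By the root test, |a_n|^(1/n) = 10^(1/n) * 2 / (n^(6/n) * 20) -> 2/20 as n -> infinity (since 10^(1/n) -> 1 and n^(6/n) -> 1)
Step 3: R = 1/lim|a_n|^(1/n) = 20/2 = 10

10


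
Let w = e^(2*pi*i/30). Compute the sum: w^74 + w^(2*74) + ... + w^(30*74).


Step 1: The sum sum_{j=1}^{n} w^(k*j) equals n if n | k, else 0.
Step 2: Here n = 30, k = 74
Step 3: Does n divide k? 30 | 74 -> False
Step 4: Sum = 0

0


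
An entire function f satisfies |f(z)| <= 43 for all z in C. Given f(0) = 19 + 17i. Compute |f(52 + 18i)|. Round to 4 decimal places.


Step 1: By Liouville's theorem, a bounded entire function is constant.
Step 2: f(z) = f(0) = 19 + 17i for all z.
Step 3: |f(w)| = |19 + 17i| = sqrt(361 + 289)
Step 4: = 25.4951

25.4951


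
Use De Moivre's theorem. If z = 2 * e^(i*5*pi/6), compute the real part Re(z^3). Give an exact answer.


Step 1: By De Moivre's theorem, z^3 = 2^3 * e^(i*3*5*pi/6) = 8 * (cos(5*pi/2) + i*sin(5*pi/2))
Step 2: |z|^3 = 2^3 = 8
Step 3: Reduce the angle mod 2*pi: 5*pi/2 - 2*pi = pi/2
Step 4: cos(pi/2) = 0
Step 5: Re(z^3) = 8 * 0 = 0

0


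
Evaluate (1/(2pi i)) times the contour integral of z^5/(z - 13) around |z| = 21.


Step 1: f(z) = z^5, a = 13 is inside |z| = 21
Step 2: By Cauchy integral formula: (1/(2pi*i)) * integral = f(a)
Step 3: f(13) = 13^5 = 371293

371293


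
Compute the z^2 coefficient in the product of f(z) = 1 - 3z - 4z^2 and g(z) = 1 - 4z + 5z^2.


Step 1: z^2 term in f*g comes from: (1)*(5z^2) + (-3z)*(-4z) + (-4z^2)*(1)
Step 2: = 5 + 12 - 4
Step 3: = 13

13


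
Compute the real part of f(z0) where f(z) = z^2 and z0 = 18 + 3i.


Step 1: z0 = 18 + 3i
Step 2: z0^2 = 18^2 - 3^2 + 108i
Step 3: real part = 324 - 9 = 315

315


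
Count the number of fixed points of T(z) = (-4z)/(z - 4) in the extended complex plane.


Step 1: Fixed points satisfy T(z) = z
Step 2: z^2 = 0
Step 3: Discriminant = 0^2 - 4*1*0 = 0
Step 4: Number of fixed points = 1

1


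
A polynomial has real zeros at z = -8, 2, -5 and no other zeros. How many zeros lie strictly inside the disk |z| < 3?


Step 1: Check each root:
  z = -8: |-8| = 8 >= 3
  z = 2: |2| = 2 < 3
  z = -5: |-5| = 5 >= 3
Step 2: Count = 1

1


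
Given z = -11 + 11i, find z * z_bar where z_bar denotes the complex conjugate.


Step 1: conj(z) = -11 - 11i
Step 2: z * conj(z) = (-11)^2 + 11^2
Step 3: = 121 + 121 = 242

242


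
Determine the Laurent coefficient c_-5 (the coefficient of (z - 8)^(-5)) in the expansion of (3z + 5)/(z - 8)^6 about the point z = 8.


Step 1: Write the numerator in powers of (z - 8): 3z + 5 = 3(z - 8) + (3*8 + 5) = 3(z - 8) + 29
Step 2: Divide by (z - 8)^6: f(z) = 29(z - 8)^(-6) + 3(z - 8)^(-5)
Step 3: This finite sum is the Laurent series of f about z = 8.
Step 4: Coefficient of (z - 8)^(-5) = coefficient of (z - 8) in the re-centred numerator = 3

3
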